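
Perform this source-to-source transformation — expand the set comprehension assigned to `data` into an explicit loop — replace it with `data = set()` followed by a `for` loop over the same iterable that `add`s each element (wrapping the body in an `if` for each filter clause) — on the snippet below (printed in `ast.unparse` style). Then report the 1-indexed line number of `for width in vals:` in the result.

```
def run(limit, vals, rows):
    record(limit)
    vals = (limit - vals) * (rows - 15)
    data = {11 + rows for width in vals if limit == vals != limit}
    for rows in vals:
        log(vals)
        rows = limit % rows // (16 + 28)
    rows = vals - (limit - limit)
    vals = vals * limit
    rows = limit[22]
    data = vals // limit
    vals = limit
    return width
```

Transformed code:
def run(limit, vals, rows):
    record(limit)
    vals = (limit - vals) * (rows - 15)
    data = set()
    for width in vals:
        if limit == vals != limit:
            data.add(11 + rows)
    for rows in vals:
        log(vals)
        rows = limit % rows // (16 + 28)
    rows = vals - (limit - limit)
    vals = vals * limit
    rows = limit[22]
    data = vals // limit
    vals = limit
    return width

5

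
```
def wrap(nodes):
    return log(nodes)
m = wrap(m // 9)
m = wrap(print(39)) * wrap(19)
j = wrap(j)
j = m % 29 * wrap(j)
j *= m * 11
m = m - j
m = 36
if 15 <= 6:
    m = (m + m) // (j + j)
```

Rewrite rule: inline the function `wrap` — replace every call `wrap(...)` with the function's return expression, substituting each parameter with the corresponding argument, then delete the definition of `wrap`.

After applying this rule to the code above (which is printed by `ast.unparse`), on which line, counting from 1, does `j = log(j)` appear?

Transformed code:
m = log(m // 9)
m = log(print(39)) * log(19)
j = log(j)
j = m % 29 * log(j)
j *= m * 11
m = m - j
m = 36
if 15 <= 6:
    m = (m + m) // (j + j)

3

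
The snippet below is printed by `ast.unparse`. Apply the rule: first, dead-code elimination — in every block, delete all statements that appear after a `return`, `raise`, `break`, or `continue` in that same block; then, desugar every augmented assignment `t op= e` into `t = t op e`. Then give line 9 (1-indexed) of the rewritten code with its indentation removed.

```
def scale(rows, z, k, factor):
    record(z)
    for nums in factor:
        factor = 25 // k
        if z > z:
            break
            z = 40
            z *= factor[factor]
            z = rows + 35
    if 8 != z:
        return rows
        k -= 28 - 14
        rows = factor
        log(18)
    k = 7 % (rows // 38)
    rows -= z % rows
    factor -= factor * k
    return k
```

k = 7 % (rows // 38)

Transformed code:
def scale(rows, z, k, factor):
    record(z)
    for nums in factor:
        factor = 25 // k
        if z > z:
            break
    if 8 != z:
        return rows
    k = 7 % (rows // 38)
    rows = rows - z % rows
    factor = factor - factor * k
    return k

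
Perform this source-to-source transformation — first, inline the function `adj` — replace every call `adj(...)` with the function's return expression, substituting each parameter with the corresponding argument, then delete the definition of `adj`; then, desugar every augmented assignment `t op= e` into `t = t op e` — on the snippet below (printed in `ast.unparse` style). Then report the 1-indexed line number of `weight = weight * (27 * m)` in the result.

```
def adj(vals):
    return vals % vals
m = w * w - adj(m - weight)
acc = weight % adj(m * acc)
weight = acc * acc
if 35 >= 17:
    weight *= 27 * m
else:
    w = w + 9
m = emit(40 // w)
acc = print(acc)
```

Transformed code:
m = w * w - (m - weight) % (m - weight)
acc = weight % (m * acc % (m * acc))
weight = acc * acc
if 35 >= 17:
    weight = weight * (27 * m)
else:
    w = w + 9
m = emit(40 // w)
acc = print(acc)

5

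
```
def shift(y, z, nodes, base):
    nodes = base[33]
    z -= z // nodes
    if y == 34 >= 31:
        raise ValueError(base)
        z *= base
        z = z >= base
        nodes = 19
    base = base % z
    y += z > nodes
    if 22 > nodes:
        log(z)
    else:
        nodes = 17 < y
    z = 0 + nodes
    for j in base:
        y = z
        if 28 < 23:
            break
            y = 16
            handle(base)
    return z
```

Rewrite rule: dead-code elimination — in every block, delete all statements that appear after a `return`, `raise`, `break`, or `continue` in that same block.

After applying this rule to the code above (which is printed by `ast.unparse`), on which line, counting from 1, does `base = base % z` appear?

Transformed code:
def shift(y, z, nodes, base):
    nodes = base[33]
    z -= z // nodes
    if y == 34 >= 31:
        raise ValueError(base)
    base = base % z
    y += z > nodes
    if 22 > nodes:
        log(z)
    else:
        nodes = 17 < y
    z = 0 + nodes
    for j in base:
        y = z
        if 28 < 23:
            break
    return z

6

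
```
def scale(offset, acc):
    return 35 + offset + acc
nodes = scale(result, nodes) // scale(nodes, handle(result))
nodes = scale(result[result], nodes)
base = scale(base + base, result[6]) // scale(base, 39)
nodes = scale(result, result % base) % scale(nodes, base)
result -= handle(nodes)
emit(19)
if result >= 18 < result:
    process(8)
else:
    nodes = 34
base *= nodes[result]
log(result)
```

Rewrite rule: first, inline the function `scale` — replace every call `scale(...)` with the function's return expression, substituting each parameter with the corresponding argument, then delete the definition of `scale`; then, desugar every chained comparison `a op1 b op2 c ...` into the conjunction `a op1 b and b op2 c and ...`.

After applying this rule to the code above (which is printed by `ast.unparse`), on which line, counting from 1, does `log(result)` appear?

12

Transformed code:
nodes = (35 + result + nodes) // (35 + nodes + handle(result))
nodes = 35 + result[result] + nodes
base = (35 + (base + base) + result[6]) // (35 + base + 39)
nodes = (35 + result + result % base) % (35 + nodes + base)
result -= handle(nodes)
emit(19)
if result >= 18 and 18 < result:
    process(8)
else:
    nodes = 34
base *= nodes[result]
log(result)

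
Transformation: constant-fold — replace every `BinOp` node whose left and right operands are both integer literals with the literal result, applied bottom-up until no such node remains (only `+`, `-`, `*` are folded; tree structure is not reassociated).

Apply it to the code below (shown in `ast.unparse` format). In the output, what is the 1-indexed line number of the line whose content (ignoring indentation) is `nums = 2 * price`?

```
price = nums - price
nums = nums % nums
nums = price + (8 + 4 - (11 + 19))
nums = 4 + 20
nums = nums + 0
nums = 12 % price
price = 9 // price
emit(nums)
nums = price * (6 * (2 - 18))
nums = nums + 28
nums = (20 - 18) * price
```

11

Transformed code:
price = nums - price
nums = nums % nums
nums = price + -18
nums = 24
nums = nums + 0
nums = 12 % price
price = 9 // price
emit(nums)
nums = price * -96
nums = nums + 28
nums = 2 * price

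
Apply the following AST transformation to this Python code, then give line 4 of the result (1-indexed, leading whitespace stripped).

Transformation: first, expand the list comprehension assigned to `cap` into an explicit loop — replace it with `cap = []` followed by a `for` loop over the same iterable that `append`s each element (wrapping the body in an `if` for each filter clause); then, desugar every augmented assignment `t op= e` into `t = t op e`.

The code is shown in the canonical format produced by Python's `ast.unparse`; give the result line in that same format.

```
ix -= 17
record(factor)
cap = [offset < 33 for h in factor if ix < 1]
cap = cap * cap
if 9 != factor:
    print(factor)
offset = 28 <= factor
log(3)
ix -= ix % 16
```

Transformed code:
ix = ix - 17
record(factor)
cap = []
for h in factor:
    if ix < 1:
        cap.append(offset < 33)
cap = cap * cap
if 9 != factor:
    print(factor)
offset = 28 <= factor
log(3)
ix = ix - ix % 16

for h in factor:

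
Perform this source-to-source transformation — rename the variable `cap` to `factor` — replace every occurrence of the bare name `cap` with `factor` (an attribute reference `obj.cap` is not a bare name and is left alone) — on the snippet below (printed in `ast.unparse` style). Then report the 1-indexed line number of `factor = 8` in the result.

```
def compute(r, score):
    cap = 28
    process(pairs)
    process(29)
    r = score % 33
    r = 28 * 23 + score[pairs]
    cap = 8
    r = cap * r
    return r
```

Transformed code:
def compute(r, score):
    factor = 28
    process(pairs)
    process(29)
    r = score % 33
    r = 28 * 23 + score[pairs]
    factor = 8
    r = factor * r
    return r

7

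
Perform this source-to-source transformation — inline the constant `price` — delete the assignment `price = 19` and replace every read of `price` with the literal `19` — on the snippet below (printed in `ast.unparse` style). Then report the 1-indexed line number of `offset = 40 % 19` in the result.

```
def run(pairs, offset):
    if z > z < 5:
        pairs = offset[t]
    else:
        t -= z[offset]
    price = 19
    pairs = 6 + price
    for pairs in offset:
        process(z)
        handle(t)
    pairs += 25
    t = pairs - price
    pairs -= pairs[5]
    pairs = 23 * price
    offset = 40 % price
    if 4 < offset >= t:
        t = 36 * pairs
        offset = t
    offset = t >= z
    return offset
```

Transformed code:
def run(pairs, offset):
    if z > z < 5:
        pairs = offset[t]
    else:
        t -= z[offset]
    pairs = 6 + 19
    for pairs in offset:
        process(z)
        handle(t)
    pairs += 25
    t = pairs - 19
    pairs -= pairs[5]
    pairs = 23 * 19
    offset = 40 % 19
    if 4 < offset >= t:
        t = 36 * pairs
        offset = t
    offset = t >= z
    return offset

14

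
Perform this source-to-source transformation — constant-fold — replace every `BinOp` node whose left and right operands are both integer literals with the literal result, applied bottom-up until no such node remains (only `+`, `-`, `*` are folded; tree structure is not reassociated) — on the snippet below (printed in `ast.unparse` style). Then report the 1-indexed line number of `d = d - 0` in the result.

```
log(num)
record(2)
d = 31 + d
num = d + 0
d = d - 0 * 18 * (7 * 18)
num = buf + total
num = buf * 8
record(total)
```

5

Transformed code:
log(num)
record(2)
d = 31 + d
num = d + 0
d = d - 0
num = buf + total
num = buf * 8
record(total)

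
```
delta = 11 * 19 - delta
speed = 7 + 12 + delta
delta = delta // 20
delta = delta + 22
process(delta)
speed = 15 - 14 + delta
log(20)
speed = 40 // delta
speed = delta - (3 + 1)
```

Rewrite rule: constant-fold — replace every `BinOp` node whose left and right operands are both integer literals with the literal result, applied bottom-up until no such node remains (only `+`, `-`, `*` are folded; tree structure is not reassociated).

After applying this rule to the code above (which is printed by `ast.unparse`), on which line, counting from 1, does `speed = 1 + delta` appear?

Transformed code:
delta = 209 - delta
speed = 19 + delta
delta = delta // 20
delta = delta + 22
process(delta)
speed = 1 + delta
log(20)
speed = 40 // delta
speed = delta - 4

6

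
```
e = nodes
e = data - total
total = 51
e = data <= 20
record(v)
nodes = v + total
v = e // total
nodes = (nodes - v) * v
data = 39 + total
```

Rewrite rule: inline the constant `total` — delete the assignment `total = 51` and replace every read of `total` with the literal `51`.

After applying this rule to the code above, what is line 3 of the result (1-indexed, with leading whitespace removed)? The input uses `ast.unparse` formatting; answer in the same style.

Transformed code:
e = nodes
e = data - 51
e = data <= 20
record(v)
nodes = v + 51
v = e // 51
nodes = (nodes - v) * v
data = 39 + 51

e = data <= 20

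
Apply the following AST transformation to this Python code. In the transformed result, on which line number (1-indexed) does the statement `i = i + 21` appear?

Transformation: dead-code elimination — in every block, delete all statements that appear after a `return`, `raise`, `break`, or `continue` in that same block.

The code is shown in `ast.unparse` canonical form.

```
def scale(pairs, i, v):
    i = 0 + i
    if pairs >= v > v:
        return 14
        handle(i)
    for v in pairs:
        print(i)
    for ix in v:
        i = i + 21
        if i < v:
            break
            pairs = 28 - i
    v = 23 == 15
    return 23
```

8

Transformed code:
def scale(pairs, i, v):
    i = 0 + i
    if pairs >= v > v:
        return 14
    for v in pairs:
        print(i)
    for ix in v:
        i = i + 21
        if i < v:
            break
    v = 23 == 15
    return 23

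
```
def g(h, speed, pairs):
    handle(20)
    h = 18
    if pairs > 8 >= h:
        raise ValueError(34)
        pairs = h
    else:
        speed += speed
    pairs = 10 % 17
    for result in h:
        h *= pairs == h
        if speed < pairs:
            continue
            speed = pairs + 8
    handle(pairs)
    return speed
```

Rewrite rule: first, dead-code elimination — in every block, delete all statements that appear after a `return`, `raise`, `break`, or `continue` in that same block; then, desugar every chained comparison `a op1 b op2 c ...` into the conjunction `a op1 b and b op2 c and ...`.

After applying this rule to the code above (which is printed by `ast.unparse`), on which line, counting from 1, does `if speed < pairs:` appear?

11

Transformed code:
def g(h, speed, pairs):
    handle(20)
    h = 18
    if pairs > 8 and 8 >= h:
        raise ValueError(34)
    else:
        speed += speed
    pairs = 10 % 17
    for result in h:
        h *= pairs == h
        if speed < pairs:
            continue
    handle(pairs)
    return speed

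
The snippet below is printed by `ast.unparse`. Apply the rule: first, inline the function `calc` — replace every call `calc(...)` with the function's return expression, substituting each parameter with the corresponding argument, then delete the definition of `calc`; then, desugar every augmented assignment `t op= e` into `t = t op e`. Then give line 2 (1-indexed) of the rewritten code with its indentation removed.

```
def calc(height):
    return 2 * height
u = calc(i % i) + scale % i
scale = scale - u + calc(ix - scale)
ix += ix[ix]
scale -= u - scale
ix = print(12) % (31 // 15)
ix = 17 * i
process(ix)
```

Transformed code:
u = 2 * (i % i) + scale % i
scale = scale - u + 2 * (ix - scale)
ix = ix + ix[ix]
scale = scale - (u - scale)
ix = print(12) % (31 // 15)
ix = 17 * i
process(ix)

scale = scale - u + 2 * (ix - scale)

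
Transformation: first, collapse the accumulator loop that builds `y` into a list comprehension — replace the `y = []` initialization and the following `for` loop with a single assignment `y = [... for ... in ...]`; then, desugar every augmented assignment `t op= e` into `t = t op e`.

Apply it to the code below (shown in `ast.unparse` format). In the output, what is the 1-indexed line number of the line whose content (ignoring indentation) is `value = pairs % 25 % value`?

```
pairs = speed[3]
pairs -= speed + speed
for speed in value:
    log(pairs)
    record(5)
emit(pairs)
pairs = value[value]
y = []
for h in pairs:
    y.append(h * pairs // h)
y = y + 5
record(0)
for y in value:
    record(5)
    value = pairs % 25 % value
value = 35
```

13

Transformed code:
pairs = speed[3]
pairs = pairs - (speed + speed)
for speed in value:
    log(pairs)
    record(5)
emit(pairs)
pairs = value[value]
y = [h * pairs // h for h in pairs]
y = y + 5
record(0)
for y in value:
    record(5)
    value = pairs % 25 % value
value = 35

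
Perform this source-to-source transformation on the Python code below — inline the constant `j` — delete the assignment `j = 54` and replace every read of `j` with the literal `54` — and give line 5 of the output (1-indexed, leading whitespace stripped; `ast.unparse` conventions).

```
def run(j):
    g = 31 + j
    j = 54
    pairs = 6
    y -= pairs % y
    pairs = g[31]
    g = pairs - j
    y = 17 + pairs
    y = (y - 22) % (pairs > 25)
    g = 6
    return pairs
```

pairs = g[31]

Transformed code:
def run(j):
    g = 31 + 54
    pairs = 6
    y -= pairs % y
    pairs = g[31]
    g = pairs - 54
    y = 17 + pairs
    y = (y - 22) % (pairs > 25)
    g = 6
    return pairs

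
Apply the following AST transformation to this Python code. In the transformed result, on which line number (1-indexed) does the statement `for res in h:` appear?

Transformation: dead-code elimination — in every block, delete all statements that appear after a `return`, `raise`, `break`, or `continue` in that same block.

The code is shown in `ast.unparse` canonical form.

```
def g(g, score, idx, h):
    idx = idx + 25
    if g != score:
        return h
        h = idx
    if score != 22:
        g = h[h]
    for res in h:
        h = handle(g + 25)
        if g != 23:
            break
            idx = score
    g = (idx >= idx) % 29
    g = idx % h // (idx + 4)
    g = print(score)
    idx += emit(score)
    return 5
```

7

Transformed code:
def g(g, score, idx, h):
    idx = idx + 25
    if g != score:
        return h
    if score != 22:
        g = h[h]
    for res in h:
        h = handle(g + 25)
        if g != 23:
            break
    g = (idx >= idx) % 29
    g = idx % h // (idx + 4)
    g = print(score)
    idx += emit(score)
    return 5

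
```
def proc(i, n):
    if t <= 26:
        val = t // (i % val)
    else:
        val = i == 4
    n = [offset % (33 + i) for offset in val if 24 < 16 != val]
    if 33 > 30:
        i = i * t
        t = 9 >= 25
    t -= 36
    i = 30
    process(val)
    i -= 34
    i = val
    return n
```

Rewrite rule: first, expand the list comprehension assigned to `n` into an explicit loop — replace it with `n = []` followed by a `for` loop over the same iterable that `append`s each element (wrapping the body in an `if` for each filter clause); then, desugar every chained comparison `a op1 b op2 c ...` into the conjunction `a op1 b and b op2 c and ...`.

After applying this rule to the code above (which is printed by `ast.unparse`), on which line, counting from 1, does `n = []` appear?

6

Transformed code:
def proc(i, n):
    if t <= 26:
        val = t // (i % val)
    else:
        val = i == 4
    n = []
    for offset in val:
        if 24 < 16 and 16 != val:
            n.append(offset % (33 + i))
    if 33 > 30:
        i = i * t
        t = 9 >= 25
    t -= 36
    i = 30
    process(val)
    i -= 34
    i = val
    return n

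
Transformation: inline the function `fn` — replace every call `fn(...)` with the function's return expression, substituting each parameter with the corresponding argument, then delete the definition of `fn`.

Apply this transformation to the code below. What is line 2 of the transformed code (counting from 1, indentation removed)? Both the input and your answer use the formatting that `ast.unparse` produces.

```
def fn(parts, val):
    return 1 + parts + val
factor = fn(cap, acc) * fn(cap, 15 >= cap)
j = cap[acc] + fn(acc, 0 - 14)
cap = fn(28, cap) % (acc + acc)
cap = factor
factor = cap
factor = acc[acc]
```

j = cap[acc] + (1 + acc + (0 - 14))

Transformed code:
factor = (1 + cap + acc) * (1 + cap + (15 >= cap))
j = cap[acc] + (1 + acc + (0 - 14))
cap = (1 + 28 + cap) % (acc + acc)
cap = factor
factor = cap
factor = acc[acc]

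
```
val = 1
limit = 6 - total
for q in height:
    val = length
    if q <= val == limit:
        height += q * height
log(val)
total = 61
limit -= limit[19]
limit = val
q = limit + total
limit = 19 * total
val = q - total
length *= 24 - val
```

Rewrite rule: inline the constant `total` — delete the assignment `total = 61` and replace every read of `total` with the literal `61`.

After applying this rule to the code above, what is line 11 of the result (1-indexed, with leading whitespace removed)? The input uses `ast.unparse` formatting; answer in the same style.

limit = 19 * 61

Transformed code:
val = 1
limit = 6 - 61
for q in height:
    val = length
    if q <= val == limit:
        height += q * height
log(val)
limit -= limit[19]
limit = val
q = limit + 61
limit = 19 * 61
val = q - 61
length *= 24 - val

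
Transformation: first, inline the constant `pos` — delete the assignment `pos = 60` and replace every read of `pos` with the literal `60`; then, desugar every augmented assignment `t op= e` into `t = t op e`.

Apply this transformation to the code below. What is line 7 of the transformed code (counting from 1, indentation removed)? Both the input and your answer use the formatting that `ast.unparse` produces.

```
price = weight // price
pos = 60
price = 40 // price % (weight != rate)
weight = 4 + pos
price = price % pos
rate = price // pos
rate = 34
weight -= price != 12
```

Transformed code:
price = weight // price
price = 40 // price % (weight != rate)
weight = 4 + 60
price = price % 60
rate = price // 60
rate = 34
weight = weight - (price != 12)

weight = weight - (price != 12)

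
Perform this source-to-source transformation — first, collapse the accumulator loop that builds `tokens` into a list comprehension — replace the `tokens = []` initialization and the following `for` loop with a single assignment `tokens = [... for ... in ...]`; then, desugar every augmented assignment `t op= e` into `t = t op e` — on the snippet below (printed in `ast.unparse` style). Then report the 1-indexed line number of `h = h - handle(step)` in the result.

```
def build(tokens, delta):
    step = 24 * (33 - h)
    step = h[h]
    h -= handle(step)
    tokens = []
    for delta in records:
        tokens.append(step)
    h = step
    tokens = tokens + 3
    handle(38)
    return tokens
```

4

Transformed code:
def build(tokens, delta):
    step = 24 * (33 - h)
    step = h[h]
    h = h - handle(step)
    tokens = [step for delta in records]
    h = step
    tokens = tokens + 3
    handle(38)
    return tokens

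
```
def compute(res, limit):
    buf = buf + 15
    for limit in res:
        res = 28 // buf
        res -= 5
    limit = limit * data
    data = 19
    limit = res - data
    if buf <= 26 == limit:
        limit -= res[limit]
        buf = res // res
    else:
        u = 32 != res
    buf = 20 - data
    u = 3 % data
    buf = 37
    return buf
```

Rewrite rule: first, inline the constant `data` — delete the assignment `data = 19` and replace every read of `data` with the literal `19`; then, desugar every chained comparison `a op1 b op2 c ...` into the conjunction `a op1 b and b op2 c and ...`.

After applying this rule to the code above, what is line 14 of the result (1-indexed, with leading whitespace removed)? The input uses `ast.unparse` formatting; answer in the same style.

Transformed code:
def compute(res, limit):
    buf = buf + 15
    for limit in res:
        res = 28 // buf
        res -= 5
    limit = limit * 19
    limit = res - 19
    if buf <= 26 and 26 == limit:
        limit -= res[limit]
        buf = res // res
    else:
        u = 32 != res
    buf = 20 - 19
    u = 3 % 19
    buf = 37
    return buf

u = 3 % 19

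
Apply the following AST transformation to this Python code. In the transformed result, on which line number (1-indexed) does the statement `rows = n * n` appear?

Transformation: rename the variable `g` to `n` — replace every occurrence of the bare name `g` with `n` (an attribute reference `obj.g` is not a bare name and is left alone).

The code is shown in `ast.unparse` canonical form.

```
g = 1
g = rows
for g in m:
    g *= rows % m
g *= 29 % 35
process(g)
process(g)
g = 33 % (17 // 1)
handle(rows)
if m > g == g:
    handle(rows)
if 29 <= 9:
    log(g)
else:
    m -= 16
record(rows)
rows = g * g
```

17

Transformed code:
n = 1
n = rows
for n in m:
    n *= rows % m
n *= 29 % 35
process(n)
process(n)
n = 33 % (17 // 1)
handle(rows)
if m > n == n:
    handle(rows)
if 29 <= 9:
    log(n)
else:
    m -= 16
record(rows)
rows = n * n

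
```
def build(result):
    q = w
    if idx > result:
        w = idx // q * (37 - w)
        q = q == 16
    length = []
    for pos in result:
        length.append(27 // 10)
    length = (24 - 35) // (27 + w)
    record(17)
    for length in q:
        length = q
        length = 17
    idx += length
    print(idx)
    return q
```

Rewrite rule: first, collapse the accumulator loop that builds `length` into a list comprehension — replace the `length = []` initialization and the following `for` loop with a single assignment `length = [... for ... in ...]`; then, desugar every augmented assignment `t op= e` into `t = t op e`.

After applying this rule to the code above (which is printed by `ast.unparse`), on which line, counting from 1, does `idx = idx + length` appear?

12

Transformed code:
def build(result):
    q = w
    if idx > result:
        w = idx // q * (37 - w)
        q = q == 16
    length = [27 // 10 for pos in result]
    length = (24 - 35) // (27 + w)
    record(17)
    for length in q:
        length = q
        length = 17
    idx = idx + length
    print(idx)
    return q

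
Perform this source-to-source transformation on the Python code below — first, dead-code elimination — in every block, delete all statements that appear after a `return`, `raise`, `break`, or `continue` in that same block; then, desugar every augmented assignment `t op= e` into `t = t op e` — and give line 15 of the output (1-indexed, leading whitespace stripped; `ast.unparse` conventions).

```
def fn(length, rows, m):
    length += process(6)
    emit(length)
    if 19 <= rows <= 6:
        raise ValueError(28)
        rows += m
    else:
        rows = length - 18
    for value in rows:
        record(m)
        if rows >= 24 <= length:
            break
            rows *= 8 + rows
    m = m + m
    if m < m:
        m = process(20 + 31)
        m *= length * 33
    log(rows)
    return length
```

Transformed code:
def fn(length, rows, m):
    length = length + process(6)
    emit(length)
    if 19 <= rows <= 6:
        raise ValueError(28)
    else:
        rows = length - 18
    for value in rows:
        record(m)
        if rows >= 24 <= length:
            break
    m = m + m
    if m < m:
        m = process(20 + 31)
        m = m * (length * 33)
    log(rows)
    return length

m = m * (length * 33)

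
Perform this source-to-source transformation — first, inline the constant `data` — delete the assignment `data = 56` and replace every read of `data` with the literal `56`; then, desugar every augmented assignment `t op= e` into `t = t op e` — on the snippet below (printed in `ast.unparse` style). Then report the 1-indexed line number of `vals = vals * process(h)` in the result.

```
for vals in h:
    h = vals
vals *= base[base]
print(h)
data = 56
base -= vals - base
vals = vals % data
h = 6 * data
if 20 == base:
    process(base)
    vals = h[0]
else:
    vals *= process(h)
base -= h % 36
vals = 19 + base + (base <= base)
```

Transformed code:
for vals in h:
    h = vals
vals = vals * base[base]
print(h)
base = base - (vals - base)
vals = vals % 56
h = 6 * 56
if 20 == base:
    process(base)
    vals = h[0]
else:
    vals = vals * process(h)
base = base - h % 36
vals = 19 + base + (base <= base)

12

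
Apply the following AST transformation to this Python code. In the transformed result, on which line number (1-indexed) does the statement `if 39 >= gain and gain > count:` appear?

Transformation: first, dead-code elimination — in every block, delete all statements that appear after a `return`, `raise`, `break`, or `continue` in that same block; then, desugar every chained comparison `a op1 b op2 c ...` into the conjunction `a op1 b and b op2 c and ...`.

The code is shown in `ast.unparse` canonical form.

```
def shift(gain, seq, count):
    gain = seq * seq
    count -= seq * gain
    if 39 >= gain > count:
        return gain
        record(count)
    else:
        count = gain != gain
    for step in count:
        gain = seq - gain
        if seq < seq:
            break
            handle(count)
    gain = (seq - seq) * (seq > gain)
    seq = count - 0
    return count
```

4

Transformed code:
def shift(gain, seq, count):
    gain = seq * seq
    count -= seq * gain
    if 39 >= gain and gain > count:
        return gain
    else:
        count = gain != gain
    for step in count:
        gain = seq - gain
        if seq < seq:
            break
    gain = (seq - seq) * (seq > gain)
    seq = count - 0
    return count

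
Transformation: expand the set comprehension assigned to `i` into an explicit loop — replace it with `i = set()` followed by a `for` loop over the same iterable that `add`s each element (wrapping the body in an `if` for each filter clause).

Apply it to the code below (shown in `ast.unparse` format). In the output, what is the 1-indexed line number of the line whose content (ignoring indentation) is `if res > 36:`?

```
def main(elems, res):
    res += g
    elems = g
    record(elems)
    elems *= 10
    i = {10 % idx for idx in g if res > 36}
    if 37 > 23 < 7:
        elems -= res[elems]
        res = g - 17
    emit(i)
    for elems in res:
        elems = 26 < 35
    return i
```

8

Transformed code:
def main(elems, res):
    res += g
    elems = g
    record(elems)
    elems *= 10
    i = set()
    for idx in g:
        if res > 36:
            i.add(10 % idx)
    if 37 > 23 < 7:
        elems -= res[elems]
        res = g - 17
    emit(i)
    for elems in res:
        elems = 26 < 35
    return i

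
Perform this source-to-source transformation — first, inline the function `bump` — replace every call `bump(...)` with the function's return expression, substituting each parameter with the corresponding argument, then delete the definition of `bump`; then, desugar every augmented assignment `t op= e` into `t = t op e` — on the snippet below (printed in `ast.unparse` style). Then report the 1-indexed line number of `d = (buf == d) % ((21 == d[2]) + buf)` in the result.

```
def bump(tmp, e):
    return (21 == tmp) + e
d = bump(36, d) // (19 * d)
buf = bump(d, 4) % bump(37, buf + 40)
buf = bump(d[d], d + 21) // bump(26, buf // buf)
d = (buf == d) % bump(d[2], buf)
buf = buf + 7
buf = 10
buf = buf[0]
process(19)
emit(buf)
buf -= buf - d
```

4

Transformed code:
d = ((21 == 36) + d) // (19 * d)
buf = ((21 == d) + 4) % ((21 == 37) + (buf + 40))
buf = ((21 == d[d]) + (d + 21)) // ((21 == 26) + buf // buf)
d = (buf == d) % ((21 == d[2]) + buf)
buf = buf + 7
buf = 10
buf = buf[0]
process(19)
emit(buf)
buf = buf - (buf - d)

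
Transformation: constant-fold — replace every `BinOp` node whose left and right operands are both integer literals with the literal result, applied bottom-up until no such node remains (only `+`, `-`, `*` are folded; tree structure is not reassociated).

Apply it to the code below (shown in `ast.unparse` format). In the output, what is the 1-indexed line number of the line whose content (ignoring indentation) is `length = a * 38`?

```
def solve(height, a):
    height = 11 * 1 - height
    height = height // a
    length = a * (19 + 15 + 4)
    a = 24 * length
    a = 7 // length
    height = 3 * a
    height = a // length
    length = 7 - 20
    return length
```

Transformed code:
def solve(height, a):
    height = 11 - height
    height = height // a
    length = a * 38
    a = 24 * length
    a = 7 // length
    height = 3 * a
    height = a // length
    length = -13
    return length

4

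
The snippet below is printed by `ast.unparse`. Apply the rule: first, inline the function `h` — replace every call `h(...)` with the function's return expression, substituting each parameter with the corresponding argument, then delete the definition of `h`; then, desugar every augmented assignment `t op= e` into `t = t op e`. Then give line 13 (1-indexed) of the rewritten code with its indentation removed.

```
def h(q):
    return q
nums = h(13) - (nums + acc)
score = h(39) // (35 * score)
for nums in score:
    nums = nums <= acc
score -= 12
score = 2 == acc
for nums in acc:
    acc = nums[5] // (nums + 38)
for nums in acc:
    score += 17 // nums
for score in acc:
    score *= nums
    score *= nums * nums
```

Transformed code:
nums = 13 - (nums + acc)
score = 39 // (35 * score)
for nums in score:
    nums = nums <= acc
score = score - 12
score = 2 == acc
for nums in acc:
    acc = nums[5] // (nums + 38)
for nums in acc:
    score = score + 17 // nums
for score in acc:
    score = score * nums
    score = score * (nums * nums)

score = score * (nums * nums)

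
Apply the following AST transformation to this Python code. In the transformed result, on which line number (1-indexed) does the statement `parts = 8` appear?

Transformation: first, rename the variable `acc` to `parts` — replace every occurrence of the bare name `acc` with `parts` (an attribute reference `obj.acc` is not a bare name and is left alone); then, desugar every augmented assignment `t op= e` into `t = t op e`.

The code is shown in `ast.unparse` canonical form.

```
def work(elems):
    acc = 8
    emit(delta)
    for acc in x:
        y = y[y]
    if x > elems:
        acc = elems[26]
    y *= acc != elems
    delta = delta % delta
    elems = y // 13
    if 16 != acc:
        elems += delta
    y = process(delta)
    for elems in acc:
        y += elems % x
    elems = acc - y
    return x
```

Transformed code:
def work(elems):
    parts = 8
    emit(delta)
    for parts in x:
        y = y[y]
    if x > elems:
        parts = elems[26]
    y = y * (parts != elems)
    delta = delta % delta
    elems = y // 13
    if 16 != parts:
        elems = elems + delta
    y = process(delta)
    for elems in parts:
        y = y + elems % x
    elems = parts - y
    return x

2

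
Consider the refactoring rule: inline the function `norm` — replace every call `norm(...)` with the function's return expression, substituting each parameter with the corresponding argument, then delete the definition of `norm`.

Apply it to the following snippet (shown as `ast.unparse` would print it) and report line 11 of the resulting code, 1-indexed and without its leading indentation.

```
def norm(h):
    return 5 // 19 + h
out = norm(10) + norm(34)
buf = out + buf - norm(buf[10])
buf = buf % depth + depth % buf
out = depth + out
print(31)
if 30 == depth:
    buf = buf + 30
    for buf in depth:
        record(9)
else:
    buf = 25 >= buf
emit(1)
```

Transformed code:
out = 5 // 19 + 10 + (5 // 19 + 34)
buf = out + buf - (5 // 19 + buf[10])
buf = buf % depth + depth % buf
out = depth + out
print(31)
if 30 == depth:
    buf = buf + 30
    for buf in depth:
        record(9)
else:
    buf = 25 >= buf
emit(1)

buf = 25 >= buf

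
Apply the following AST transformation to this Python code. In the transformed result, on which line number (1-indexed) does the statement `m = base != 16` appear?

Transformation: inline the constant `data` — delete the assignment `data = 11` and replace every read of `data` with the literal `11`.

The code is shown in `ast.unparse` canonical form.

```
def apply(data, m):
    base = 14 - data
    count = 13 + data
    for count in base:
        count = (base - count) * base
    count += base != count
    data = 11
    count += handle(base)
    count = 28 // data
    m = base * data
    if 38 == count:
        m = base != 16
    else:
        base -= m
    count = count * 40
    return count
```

11

Transformed code:
def apply(data, m):
    base = 14 - 11
    count = 13 + 11
    for count in base:
        count = (base - count) * base
    count += base != count
    count += handle(base)
    count = 28 // 11
    m = base * 11
    if 38 == count:
        m = base != 16
    else:
        base -= m
    count = count * 40
    return count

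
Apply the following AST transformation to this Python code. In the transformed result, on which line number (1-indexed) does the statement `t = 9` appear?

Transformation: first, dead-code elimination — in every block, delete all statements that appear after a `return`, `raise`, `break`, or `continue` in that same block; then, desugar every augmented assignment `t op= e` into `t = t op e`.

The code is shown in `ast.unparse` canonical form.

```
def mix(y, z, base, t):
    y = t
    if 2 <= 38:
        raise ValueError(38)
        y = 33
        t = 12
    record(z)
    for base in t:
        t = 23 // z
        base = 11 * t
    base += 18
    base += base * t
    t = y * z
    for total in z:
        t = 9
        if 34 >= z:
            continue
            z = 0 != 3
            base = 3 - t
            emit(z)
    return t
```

13

Transformed code:
def mix(y, z, base, t):
    y = t
    if 2 <= 38:
        raise ValueError(38)
    record(z)
    for base in t:
        t = 23 // z
        base = 11 * t
    base = base + 18
    base = base + base * t
    t = y * z
    for total in z:
        t = 9
        if 34 >= z:
            continue
    return t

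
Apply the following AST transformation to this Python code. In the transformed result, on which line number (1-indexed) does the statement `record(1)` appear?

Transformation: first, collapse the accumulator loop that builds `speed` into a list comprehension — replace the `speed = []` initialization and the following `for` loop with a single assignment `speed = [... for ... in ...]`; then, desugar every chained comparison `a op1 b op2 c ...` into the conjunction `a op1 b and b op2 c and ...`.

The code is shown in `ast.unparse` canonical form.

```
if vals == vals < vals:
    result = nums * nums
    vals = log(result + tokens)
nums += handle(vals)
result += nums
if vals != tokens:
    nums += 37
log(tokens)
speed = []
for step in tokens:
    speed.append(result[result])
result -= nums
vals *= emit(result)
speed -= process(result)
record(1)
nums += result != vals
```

Transformed code:
if vals == vals and vals < vals:
    result = nums * nums
    vals = log(result + tokens)
nums += handle(vals)
result += nums
if vals != tokens:
    nums += 37
log(tokens)
speed = [result[result] for step in tokens]
result -= nums
vals *= emit(result)
speed -= process(result)
record(1)
nums += result != vals

13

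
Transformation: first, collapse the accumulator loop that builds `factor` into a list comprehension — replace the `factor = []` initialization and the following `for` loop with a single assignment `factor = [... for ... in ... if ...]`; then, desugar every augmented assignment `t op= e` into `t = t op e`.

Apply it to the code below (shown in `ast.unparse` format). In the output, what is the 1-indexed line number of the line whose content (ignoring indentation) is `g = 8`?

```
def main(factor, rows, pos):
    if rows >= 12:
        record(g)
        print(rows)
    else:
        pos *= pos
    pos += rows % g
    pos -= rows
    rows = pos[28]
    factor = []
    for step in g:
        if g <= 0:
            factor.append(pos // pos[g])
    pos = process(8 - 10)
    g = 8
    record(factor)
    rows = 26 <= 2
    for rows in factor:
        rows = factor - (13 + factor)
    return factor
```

12

Transformed code:
def main(factor, rows, pos):
    if rows >= 12:
        record(g)
        print(rows)
    else:
        pos = pos * pos
    pos = pos + rows % g
    pos = pos - rows
    rows = pos[28]
    factor = [pos // pos[g] for step in g if g <= 0]
    pos = process(8 - 10)
    g = 8
    record(factor)
    rows = 26 <= 2
    for rows in factor:
        rows = factor - (13 + factor)
    return factor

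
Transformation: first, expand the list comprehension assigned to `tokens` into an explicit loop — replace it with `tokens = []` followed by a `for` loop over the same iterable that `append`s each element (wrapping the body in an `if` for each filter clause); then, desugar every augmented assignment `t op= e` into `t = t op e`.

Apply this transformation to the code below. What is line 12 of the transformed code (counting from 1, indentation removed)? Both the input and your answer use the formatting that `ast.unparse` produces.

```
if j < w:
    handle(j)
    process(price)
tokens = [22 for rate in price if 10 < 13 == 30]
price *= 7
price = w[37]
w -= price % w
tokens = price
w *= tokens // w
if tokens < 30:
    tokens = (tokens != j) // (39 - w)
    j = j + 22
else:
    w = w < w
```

w = w * (tokens // w)

Transformed code:
if j < w:
    handle(j)
    process(price)
tokens = []
for rate in price:
    if 10 < 13 == 30:
        tokens.append(22)
price = price * 7
price = w[37]
w = w - price % w
tokens = price
w = w * (tokens // w)
if tokens < 30:
    tokens = (tokens != j) // (39 - w)
    j = j + 22
else:
    w = w < w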